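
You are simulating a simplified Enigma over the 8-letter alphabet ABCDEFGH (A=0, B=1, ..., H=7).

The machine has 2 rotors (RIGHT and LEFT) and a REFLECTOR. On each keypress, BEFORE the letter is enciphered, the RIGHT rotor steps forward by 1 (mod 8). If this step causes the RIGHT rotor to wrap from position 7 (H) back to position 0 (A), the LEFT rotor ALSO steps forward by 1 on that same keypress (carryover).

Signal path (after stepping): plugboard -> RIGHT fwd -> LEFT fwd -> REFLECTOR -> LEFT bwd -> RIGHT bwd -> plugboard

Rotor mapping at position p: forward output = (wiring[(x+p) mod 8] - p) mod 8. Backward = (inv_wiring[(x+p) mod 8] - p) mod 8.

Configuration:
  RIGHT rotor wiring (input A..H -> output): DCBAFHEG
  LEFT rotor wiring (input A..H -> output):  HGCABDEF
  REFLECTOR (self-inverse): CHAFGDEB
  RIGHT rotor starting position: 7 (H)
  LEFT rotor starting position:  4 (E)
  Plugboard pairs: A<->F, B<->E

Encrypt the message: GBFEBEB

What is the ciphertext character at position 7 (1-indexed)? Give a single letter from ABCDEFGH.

Char 1 ('G'): step: R->0, L->5 (L advanced); G->plug->G->R->E->L->B->refl->H->L'->B->R'->C->plug->C
Char 2 ('B'): step: R->1, L=5; B->plug->E->R->G->L->D->refl->F->L'->F->R'->G->plug->G
Char 3 ('F'): step: R->2, L=5; F->plug->A->R->H->L->E->refl->G->L'->A->R'->H->plug->H
Char 4 ('E'): step: R->3, L=5; E->plug->B->R->C->L->A->refl->C->L'->D->R'->E->plug->B
Char 5 ('B'): step: R->4, L=5; B->plug->E->R->H->L->E->refl->G->L'->A->R'->C->plug->C
Char 6 ('E'): step: R->5, L=5; E->plug->B->R->H->L->E->refl->G->L'->A->R'->H->plug->H
Char 7 ('B'): step: R->6, L=5; B->plug->E->R->D->L->C->refl->A->L'->C->R'->F->plug->A

A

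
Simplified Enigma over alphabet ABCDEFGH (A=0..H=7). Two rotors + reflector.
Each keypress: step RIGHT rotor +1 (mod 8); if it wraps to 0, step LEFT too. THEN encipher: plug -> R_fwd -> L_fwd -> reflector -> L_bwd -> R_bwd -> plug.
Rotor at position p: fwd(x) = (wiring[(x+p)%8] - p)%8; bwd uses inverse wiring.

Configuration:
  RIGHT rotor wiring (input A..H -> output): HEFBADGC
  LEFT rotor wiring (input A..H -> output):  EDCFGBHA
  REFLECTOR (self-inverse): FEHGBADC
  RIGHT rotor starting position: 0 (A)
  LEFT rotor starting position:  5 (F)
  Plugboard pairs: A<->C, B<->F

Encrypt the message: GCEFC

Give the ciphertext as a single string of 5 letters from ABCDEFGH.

Char 1 ('G'): step: R->1, L=5; G->plug->G->R->B->L->C->refl->H->L'->D->R'->A->plug->C
Char 2 ('C'): step: R->2, L=5; C->plug->A->R->D->L->H->refl->C->L'->B->R'->D->plug->D
Char 3 ('E'): step: R->3, L=5; E->plug->E->R->H->L->B->refl->E->L'->A->R'->C->plug->A
Char 4 ('F'): step: R->4, L=5; F->plug->B->R->H->L->B->refl->E->L'->A->R'->F->plug->B
Char 5 ('C'): step: R->5, L=5; C->plug->A->R->G->L->A->refl->F->L'->F->R'->C->plug->A

Answer: CDABA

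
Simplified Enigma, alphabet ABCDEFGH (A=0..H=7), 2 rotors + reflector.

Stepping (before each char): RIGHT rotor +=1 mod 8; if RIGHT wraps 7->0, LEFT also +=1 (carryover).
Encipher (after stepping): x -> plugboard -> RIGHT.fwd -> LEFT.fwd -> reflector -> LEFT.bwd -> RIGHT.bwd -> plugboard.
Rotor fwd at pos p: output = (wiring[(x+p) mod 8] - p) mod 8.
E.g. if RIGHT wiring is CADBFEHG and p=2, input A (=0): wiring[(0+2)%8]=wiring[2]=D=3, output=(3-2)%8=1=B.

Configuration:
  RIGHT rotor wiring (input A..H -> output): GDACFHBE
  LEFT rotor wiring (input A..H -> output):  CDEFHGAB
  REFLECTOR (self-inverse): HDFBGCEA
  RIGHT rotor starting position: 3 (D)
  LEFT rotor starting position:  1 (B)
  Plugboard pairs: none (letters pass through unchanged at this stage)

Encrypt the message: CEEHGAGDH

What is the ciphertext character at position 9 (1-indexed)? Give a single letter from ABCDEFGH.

Char 1 ('C'): step: R->4, L=1; C->plug->C->R->F->L->H->refl->A->L'->G->R'->H->plug->H
Char 2 ('E'): step: R->5, L=1; E->plug->E->R->G->L->A->refl->H->L'->F->R'->G->plug->G
Char 3 ('E'): step: R->6, L=1; E->plug->E->R->C->L->E->refl->G->L'->D->R'->A->plug->A
Char 4 ('H'): step: R->7, L=1; H->plug->H->R->C->L->E->refl->G->L'->D->R'->E->plug->E
Char 5 ('G'): step: R->0, L->2 (L advanced); G->plug->G->R->B->L->D->refl->B->L'->H->R'->F->plug->F
Char 6 ('A'): step: R->1, L=2; A->plug->A->R->C->L->F->refl->C->L'->A->R'->F->plug->F
Char 7 ('G'): step: R->2, L=2; G->plug->G->R->E->L->G->refl->E->L'->D->R'->C->plug->C
Char 8 ('D'): step: R->3, L=2; D->plug->D->R->G->L->A->refl->H->L'->F->R'->H->plug->H
Char 9 ('H'): step: R->4, L=2; H->plug->H->R->G->L->A->refl->H->L'->F->R'->C->plug->C

C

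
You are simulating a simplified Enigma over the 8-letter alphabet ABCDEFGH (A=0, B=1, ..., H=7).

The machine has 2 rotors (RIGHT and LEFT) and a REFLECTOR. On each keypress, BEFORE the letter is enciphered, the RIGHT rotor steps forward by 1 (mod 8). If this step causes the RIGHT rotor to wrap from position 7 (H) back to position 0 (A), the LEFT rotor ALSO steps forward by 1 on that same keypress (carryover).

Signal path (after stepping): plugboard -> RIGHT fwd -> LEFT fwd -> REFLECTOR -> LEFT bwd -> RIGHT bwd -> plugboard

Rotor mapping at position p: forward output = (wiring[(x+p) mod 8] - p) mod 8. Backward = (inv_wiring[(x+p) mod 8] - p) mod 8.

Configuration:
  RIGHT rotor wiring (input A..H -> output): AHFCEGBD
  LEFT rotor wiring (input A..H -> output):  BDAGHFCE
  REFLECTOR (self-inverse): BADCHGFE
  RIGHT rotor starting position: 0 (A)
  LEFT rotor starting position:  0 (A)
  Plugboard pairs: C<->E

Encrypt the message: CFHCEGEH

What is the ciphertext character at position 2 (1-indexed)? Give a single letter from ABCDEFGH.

Char 1 ('C'): step: R->1, L=0; C->plug->E->R->F->L->F->refl->G->L'->D->R'->D->plug->D
Char 2 ('F'): step: R->2, L=0; F->plug->F->R->B->L->D->refl->C->L'->G->R'->G->plug->G

G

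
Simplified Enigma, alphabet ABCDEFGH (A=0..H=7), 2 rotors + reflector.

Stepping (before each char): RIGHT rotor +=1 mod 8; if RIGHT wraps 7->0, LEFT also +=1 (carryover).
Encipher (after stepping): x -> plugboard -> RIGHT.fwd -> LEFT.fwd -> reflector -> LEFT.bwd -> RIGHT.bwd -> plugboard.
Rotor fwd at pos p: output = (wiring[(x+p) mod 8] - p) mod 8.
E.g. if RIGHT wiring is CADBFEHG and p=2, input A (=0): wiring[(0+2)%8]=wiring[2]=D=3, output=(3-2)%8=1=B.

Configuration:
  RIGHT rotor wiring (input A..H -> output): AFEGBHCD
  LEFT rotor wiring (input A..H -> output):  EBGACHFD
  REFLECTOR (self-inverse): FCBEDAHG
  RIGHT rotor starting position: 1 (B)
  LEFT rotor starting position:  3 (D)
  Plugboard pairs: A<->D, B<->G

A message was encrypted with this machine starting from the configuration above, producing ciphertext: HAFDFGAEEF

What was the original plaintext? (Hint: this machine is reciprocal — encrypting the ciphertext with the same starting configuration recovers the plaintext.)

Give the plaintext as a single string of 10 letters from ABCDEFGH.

Char 1 ('H'): step: R->2, L=3; H->plug->H->R->D->L->C->refl->B->L'->F->R'->D->plug->A
Char 2 ('A'): step: R->3, L=3; A->plug->D->R->H->L->D->refl->E->L'->C->R'->G->plug->B
Char 3 ('F'): step: R->4, L=3; F->plug->F->R->B->L->H->refl->G->L'->G->R'->C->plug->C
Char 4 ('D'): step: R->5, L=3; D->plug->A->R->C->L->E->refl->D->L'->H->R'->F->plug->F
Char 5 ('F'): step: R->6, L=3; F->plug->F->R->A->L->F->refl->A->L'->E->R'->A->plug->D
Char 6 ('G'): step: R->7, L=3; G->plug->B->R->B->L->H->refl->G->L'->G->R'->C->plug->C
Char 7 ('A'): step: R->0, L->4 (L advanced); A->plug->D->R->G->L->C->refl->B->L'->C->R'->G->plug->B
Char 8 ('E'): step: R->1, L=4; E->plug->E->R->G->L->C->refl->B->L'->C->R'->G->plug->B
Char 9 ('E'): step: R->2, L=4; E->plug->E->R->A->L->G->refl->H->L'->D->R'->H->plug->H
Char 10 ('F'): step: R->3, L=4; F->plug->F->R->F->L->F->refl->A->L'->E->R'->C->plug->C

Answer: ABCFDCBBHC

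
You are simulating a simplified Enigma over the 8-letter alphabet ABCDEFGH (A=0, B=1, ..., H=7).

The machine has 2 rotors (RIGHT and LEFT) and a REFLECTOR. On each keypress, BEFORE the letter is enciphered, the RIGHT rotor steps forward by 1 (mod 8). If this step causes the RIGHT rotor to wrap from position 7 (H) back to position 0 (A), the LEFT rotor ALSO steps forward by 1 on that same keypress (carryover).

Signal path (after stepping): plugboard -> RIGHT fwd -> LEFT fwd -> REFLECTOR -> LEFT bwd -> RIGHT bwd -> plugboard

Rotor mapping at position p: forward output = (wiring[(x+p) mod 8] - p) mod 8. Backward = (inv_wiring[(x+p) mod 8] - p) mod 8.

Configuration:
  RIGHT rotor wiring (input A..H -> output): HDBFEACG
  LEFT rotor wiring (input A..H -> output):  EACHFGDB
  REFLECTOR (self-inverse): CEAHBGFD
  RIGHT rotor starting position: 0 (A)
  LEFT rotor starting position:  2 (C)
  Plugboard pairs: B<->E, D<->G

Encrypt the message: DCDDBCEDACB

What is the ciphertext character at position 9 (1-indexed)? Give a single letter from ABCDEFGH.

Char 1 ('D'): step: R->1, L=2; D->plug->G->R->F->L->H->refl->D->L'->C->R'->A->plug->A
Char 2 ('C'): step: R->2, L=2; C->plug->C->R->C->L->D->refl->H->L'->F->R'->G->plug->D
Char 3 ('D'): step: R->3, L=2; D->plug->G->R->A->L->A->refl->C->L'->G->R'->H->plug->H
Char 4 ('D'): step: R->4, L=2; D->plug->G->R->F->L->H->refl->D->L'->C->R'->D->plug->G
Char 5 ('B'): step: R->5, L=2; B->plug->E->R->G->L->C->refl->A->L'->A->R'->G->plug->D
Char 6 ('C'): step: R->6, L=2; C->plug->C->R->B->L->F->refl->G->L'->H->R'->F->plug->F
Char 7 ('E'): step: R->7, L=2; E->plug->B->R->A->L->A->refl->C->L'->G->R'->E->plug->B
Char 8 ('D'): step: R->0, L->3 (L advanced); D->plug->G->R->C->L->D->refl->H->L'->H->R'->A->plug->A
Char 9 ('A'): step: R->1, L=3; A->plug->A->R->C->L->D->refl->H->L'->H->R'->E->plug->B

B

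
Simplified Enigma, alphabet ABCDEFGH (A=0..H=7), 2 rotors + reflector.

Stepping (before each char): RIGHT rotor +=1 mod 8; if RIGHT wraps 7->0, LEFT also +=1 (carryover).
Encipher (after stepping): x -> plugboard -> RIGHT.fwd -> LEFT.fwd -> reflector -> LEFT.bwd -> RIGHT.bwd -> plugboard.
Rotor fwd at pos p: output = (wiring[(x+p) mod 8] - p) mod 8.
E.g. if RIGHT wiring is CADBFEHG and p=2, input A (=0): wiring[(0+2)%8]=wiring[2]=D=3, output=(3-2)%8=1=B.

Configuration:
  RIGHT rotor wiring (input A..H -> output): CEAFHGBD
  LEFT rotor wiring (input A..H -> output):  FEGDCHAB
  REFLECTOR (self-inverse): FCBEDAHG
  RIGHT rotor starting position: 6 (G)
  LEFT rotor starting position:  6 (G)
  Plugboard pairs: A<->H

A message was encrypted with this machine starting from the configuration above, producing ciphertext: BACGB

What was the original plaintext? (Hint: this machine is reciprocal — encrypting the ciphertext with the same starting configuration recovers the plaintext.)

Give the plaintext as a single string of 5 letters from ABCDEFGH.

Answer: AGEEA

Derivation:
Char 1 ('B'): step: R->7, L=6; B->plug->B->R->D->L->G->refl->H->L'->C->R'->H->plug->A
Char 2 ('A'): step: R->0, L->7 (L advanced); A->plug->H->R->D->L->H->refl->G->L'->B->R'->G->plug->G
Char 3 ('C'): step: R->1, L=7; C->plug->C->R->E->L->E->refl->D->L'->F->R'->E->plug->E
Char 4 ('G'): step: R->2, L=7; G->plug->G->R->A->L->C->refl->B->L'->H->R'->E->plug->E
Char 5 ('B'): step: R->3, L=7; B->plug->B->R->E->L->E->refl->D->L'->F->R'->H->plug->A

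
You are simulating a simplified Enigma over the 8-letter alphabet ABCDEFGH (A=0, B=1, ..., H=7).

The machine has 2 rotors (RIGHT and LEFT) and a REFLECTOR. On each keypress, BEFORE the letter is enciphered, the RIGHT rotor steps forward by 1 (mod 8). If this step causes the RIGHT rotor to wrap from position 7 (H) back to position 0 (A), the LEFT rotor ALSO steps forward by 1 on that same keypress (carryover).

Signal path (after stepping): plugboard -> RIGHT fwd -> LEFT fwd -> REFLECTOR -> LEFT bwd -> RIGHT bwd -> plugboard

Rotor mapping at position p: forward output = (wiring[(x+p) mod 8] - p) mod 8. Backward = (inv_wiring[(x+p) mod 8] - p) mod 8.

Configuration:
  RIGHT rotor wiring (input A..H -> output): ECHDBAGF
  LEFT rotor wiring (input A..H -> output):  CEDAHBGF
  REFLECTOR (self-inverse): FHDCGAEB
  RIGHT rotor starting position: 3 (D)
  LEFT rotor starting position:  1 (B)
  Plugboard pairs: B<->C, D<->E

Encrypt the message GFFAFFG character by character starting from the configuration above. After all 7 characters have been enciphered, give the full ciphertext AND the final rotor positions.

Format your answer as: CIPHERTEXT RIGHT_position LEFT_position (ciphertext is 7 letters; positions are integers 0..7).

Char 1 ('G'): step: R->4, L=1; G->plug->G->R->D->L->G->refl->E->L'->G->R'->F->plug->F
Char 2 ('F'): step: R->5, L=1; F->plug->F->R->C->L->H->refl->B->L'->H->R'->D->plug->E
Char 3 ('F'): step: R->6, L=1; F->plug->F->R->F->L->F->refl->A->L'->E->R'->D->plug->E
Char 4 ('A'): step: R->7, L=1; A->plug->A->R->G->L->E->refl->G->L'->D->R'->C->plug->B
Char 5 ('F'): step: R->0, L->2 (L advanced); F->plug->F->R->A->L->B->refl->H->L'->D->R'->D->plug->E
Char 6 ('F'): step: R->1, L=2; F->plug->F->R->F->L->D->refl->C->L'->H->R'->E->plug->D
Char 7 ('G'): step: R->2, L=2; G->plug->G->R->C->L->F->refl->A->L'->G->R'->D->plug->E
Final: ciphertext=FEEBEDE, RIGHT=2, LEFT=2

Answer: FEEBEDE 2 2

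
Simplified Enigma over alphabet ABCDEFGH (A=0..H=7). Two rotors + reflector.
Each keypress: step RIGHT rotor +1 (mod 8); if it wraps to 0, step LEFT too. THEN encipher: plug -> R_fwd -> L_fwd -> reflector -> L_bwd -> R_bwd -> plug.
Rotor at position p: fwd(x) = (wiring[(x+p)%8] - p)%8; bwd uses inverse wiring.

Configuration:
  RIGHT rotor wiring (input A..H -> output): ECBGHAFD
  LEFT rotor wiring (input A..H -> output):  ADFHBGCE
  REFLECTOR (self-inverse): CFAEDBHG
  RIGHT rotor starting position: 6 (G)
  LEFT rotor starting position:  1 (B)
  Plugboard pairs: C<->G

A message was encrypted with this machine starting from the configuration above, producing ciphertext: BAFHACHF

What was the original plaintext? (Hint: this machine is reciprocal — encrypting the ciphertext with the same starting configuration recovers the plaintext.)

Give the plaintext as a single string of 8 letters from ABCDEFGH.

Char 1 ('B'): step: R->7, L=1; B->plug->B->R->F->L->B->refl->F->L'->E->R'->A->plug->A
Char 2 ('A'): step: R->0, L->2 (L advanced); A->plug->A->R->E->L->A->refl->C->L'->F->R'->G->plug->C
Char 3 ('F'): step: R->1, L=2; F->plug->F->R->E->L->A->refl->C->L'->F->R'->C->plug->G
Char 4 ('H'): step: R->2, L=2; H->plug->H->R->A->L->D->refl->E->L'->D->R'->E->plug->E
Char 5 ('A'): step: R->3, L=2; A->plug->A->R->D->L->E->refl->D->L'->A->R'->E->plug->E
Char 6 ('C'): step: R->4, L=2; C->plug->G->R->F->L->C->refl->A->L'->E->R'->B->plug->B
Char 7 ('H'): step: R->5, L=2; H->plug->H->R->C->L->H->refl->G->L'->G->R'->C->plug->G
Char 8 ('F'): step: R->6, L=2; F->plug->F->R->A->L->D->refl->E->L'->D->R'->E->plug->E

Answer: ACGEEBGE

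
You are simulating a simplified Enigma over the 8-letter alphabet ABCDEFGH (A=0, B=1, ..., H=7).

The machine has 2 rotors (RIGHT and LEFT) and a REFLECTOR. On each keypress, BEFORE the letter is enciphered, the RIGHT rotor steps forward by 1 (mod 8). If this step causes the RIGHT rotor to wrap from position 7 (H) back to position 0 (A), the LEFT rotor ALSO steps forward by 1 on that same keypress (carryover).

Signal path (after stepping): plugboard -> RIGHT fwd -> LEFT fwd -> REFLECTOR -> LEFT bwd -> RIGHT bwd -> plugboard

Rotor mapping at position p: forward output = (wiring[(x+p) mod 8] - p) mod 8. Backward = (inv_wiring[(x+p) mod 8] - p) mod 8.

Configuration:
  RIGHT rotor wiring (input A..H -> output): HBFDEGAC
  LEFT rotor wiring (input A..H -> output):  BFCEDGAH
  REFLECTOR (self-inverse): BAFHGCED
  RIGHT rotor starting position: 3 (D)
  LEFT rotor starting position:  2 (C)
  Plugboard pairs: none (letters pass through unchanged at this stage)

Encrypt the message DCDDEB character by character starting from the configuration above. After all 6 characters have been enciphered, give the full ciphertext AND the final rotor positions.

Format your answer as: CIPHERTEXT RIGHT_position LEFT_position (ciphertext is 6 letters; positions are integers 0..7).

Char 1 ('D'): step: R->4, L=2; D->plug->D->R->G->L->H->refl->D->L'->H->R'->H->plug->H
Char 2 ('C'): step: R->5, L=2; C->plug->C->R->F->L->F->refl->C->L'->B->R'->A->plug->A
Char 3 ('D'): step: R->6, L=2; D->plug->D->R->D->L->E->refl->G->L'->E->R'->B->plug->B
Char 4 ('D'): step: R->7, L=2; D->plug->D->R->G->L->H->refl->D->L'->H->R'->G->plug->G
Char 5 ('E'): step: R->0, L->3 (L advanced); E->plug->E->R->E->L->E->refl->G->L'->F->R'->C->plug->C
Char 6 ('B'): step: R->1, L=3; B->plug->B->R->E->L->E->refl->G->L'->F->R'->E->plug->E
Final: ciphertext=HABGCE, RIGHT=1, LEFT=3

Answer: HABGCE 1 3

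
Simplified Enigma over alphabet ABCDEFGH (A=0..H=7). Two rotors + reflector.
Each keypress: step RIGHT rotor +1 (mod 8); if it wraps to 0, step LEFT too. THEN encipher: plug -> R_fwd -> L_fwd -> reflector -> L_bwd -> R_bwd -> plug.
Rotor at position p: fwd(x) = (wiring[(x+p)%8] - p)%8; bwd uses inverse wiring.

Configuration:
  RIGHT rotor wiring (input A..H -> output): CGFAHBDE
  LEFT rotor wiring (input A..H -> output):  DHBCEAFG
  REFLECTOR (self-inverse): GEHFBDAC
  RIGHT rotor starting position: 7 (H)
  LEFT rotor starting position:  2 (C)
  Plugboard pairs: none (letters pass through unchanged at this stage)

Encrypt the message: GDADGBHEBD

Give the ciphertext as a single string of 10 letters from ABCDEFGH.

Answer: DHGGEEDDCA

Derivation:
Char 1 ('G'): step: R->0, L->3 (L advanced); G->plug->G->R->D->L->C->refl->H->L'->A->R'->D->plug->D
Char 2 ('D'): step: R->1, L=3; D->plug->D->R->G->L->E->refl->B->L'->B->R'->H->plug->H
Char 3 ('A'): step: R->2, L=3; A->plug->A->R->D->L->C->refl->H->L'->A->R'->G->plug->G
Char 4 ('D'): step: R->3, L=3; D->plug->D->R->A->L->H->refl->C->L'->D->R'->G->plug->G
Char 5 ('G'): step: R->4, L=3; G->plug->G->R->B->L->B->refl->E->L'->G->R'->E->plug->E
Char 6 ('B'): step: R->5, L=3; B->plug->B->R->G->L->E->refl->B->L'->B->R'->E->plug->E
Char 7 ('H'): step: R->6, L=3; H->plug->H->R->D->L->C->refl->H->L'->A->R'->D->plug->D
Char 8 ('E'): step: R->7, L=3; E->plug->E->R->B->L->B->refl->E->L'->G->R'->D->plug->D
Char 9 ('B'): step: R->0, L->4 (L advanced); B->plug->B->R->G->L->F->refl->D->L'->F->R'->C->plug->C
Char 10 ('D'): step: R->1, L=4; D->plug->D->R->G->L->F->refl->D->L'->F->R'->A->plug->A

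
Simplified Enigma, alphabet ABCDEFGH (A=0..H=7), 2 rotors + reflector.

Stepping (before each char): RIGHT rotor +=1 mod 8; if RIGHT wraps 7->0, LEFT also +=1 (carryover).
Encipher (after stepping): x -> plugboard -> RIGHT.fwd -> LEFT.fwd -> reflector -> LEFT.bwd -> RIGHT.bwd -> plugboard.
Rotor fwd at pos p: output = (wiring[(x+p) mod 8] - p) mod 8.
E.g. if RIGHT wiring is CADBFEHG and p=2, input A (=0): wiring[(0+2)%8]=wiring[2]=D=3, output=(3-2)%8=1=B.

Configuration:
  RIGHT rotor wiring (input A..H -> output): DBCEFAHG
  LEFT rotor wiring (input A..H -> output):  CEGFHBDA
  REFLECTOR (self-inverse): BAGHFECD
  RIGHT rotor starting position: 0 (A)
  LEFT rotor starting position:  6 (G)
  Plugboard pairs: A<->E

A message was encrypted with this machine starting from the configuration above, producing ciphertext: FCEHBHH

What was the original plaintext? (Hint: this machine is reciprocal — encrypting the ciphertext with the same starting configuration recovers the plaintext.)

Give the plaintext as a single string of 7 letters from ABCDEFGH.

Answer: DGADHBC

Derivation:
Char 1 ('F'): step: R->1, L=6; F->plug->F->R->G->L->B->refl->A->L'->E->R'->D->plug->D
Char 2 ('C'): step: R->2, L=6; C->plug->C->R->D->L->G->refl->C->L'->B->R'->G->plug->G
Char 3 ('E'): step: R->3, L=6; E->plug->A->R->B->L->C->refl->G->L'->D->R'->E->plug->A
Char 4 ('H'): step: R->4, L=6; H->plug->H->R->A->L->F->refl->E->L'->C->R'->D->plug->D
Char 5 ('B'): step: R->5, L=6; B->plug->B->R->C->L->E->refl->F->L'->A->R'->H->plug->H
Char 6 ('H'): step: R->6, L=6; H->plug->H->R->C->L->E->refl->F->L'->A->R'->B->plug->B
Char 7 ('H'): step: R->7, L=6; H->plug->H->R->A->L->F->refl->E->L'->C->R'->C->plug->C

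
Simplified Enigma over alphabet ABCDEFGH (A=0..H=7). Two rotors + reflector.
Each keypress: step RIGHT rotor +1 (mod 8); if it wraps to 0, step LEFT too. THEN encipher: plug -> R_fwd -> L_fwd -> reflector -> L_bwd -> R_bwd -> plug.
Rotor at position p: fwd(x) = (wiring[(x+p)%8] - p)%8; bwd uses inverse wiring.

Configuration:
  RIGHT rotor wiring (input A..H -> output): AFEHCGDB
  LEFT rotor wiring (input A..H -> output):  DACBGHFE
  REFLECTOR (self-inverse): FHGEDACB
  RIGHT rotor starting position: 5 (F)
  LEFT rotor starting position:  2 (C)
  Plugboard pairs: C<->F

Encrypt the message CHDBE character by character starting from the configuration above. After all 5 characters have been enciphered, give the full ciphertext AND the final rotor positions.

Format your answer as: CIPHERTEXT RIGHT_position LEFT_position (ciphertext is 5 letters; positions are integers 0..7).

Char 1 ('C'): step: R->6, L=2; C->plug->F->R->B->L->H->refl->B->L'->G->R'->E->plug->E
Char 2 ('H'): step: R->7, L=2; H->plug->H->R->E->L->D->refl->E->L'->C->R'->A->plug->A
Char 3 ('D'): step: R->0, L->3 (L advanced); D->plug->D->R->H->L->H->refl->B->L'->E->R'->C->plug->F
Char 4 ('B'): step: R->1, L=3; B->plug->B->R->D->L->C->refl->G->L'->A->R'->G->plug->G
Char 5 ('E'): step: R->2, L=3; E->plug->E->R->B->L->D->refl->E->L'->C->R'->A->plug->A
Final: ciphertext=EAFGA, RIGHT=2, LEFT=3

Answer: EAFGA 2 3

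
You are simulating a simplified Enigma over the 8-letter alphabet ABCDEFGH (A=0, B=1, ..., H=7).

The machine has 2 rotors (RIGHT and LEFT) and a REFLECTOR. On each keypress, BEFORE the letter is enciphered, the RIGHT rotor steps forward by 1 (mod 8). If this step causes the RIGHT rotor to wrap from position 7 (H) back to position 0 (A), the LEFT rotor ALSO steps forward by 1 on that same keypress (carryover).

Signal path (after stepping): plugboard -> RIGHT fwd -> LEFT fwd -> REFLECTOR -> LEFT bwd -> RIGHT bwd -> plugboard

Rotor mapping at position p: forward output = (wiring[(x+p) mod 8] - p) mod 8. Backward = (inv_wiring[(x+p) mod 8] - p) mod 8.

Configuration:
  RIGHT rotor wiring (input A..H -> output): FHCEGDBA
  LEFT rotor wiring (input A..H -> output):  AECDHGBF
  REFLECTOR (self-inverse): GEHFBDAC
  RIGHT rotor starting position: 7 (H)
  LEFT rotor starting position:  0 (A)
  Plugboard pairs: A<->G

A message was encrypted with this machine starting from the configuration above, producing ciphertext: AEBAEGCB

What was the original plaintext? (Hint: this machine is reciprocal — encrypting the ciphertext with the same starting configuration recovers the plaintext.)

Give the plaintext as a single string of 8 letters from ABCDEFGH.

Answer: EAECAHBG

Derivation:
Char 1 ('A'): step: R->0, L->1 (L advanced); A->plug->G->R->B->L->B->refl->E->L'->G->R'->E->plug->E
Char 2 ('E'): step: R->1, L=1; E->plug->E->R->C->L->C->refl->H->L'->H->R'->G->plug->A
Char 3 ('B'): step: R->2, L=1; B->plug->B->R->C->L->C->refl->H->L'->H->R'->E->plug->E
Char 4 ('A'): step: R->3, L=1; A->plug->G->R->E->L->F->refl->D->L'->A->R'->C->plug->C
Char 5 ('E'): step: R->4, L=1; E->plug->E->R->B->L->B->refl->E->L'->G->R'->G->plug->A
Char 6 ('G'): step: R->5, L=1; G->plug->A->R->G->L->E->refl->B->L'->B->R'->H->plug->H
Char 7 ('C'): step: R->6, L=1; C->plug->C->R->H->L->H->refl->C->L'->C->R'->B->plug->B
Char 8 ('B'): step: R->7, L=1; B->plug->B->R->G->L->E->refl->B->L'->B->R'->A->plug->G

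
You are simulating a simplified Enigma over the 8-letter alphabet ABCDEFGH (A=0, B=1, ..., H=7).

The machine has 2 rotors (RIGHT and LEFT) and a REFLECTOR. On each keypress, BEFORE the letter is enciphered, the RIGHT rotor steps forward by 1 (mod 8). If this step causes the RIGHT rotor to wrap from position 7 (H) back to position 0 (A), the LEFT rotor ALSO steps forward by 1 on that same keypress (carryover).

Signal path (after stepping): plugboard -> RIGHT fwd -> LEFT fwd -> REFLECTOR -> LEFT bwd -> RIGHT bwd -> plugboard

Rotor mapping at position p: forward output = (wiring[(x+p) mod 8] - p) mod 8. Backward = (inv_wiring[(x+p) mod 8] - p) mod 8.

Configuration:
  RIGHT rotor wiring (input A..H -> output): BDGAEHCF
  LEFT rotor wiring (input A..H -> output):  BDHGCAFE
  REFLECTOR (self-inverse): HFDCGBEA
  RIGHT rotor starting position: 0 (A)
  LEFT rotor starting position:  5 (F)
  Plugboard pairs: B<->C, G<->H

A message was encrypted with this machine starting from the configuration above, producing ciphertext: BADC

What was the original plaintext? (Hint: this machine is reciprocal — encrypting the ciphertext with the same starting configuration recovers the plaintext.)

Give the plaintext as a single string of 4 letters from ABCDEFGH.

Char 1 ('B'): step: R->1, L=5; B->plug->C->R->H->L->F->refl->B->L'->G->R'->E->plug->E
Char 2 ('A'): step: R->2, L=5; A->plug->A->R->E->L->G->refl->E->L'->D->R'->F->plug->F
Char 3 ('D'): step: R->3, L=5; D->plug->D->R->H->L->F->refl->B->L'->G->R'->F->plug->F
Char 4 ('C'): step: R->4, L=5; C->plug->B->R->D->L->E->refl->G->L'->E->R'->H->plug->G

Answer: EFFG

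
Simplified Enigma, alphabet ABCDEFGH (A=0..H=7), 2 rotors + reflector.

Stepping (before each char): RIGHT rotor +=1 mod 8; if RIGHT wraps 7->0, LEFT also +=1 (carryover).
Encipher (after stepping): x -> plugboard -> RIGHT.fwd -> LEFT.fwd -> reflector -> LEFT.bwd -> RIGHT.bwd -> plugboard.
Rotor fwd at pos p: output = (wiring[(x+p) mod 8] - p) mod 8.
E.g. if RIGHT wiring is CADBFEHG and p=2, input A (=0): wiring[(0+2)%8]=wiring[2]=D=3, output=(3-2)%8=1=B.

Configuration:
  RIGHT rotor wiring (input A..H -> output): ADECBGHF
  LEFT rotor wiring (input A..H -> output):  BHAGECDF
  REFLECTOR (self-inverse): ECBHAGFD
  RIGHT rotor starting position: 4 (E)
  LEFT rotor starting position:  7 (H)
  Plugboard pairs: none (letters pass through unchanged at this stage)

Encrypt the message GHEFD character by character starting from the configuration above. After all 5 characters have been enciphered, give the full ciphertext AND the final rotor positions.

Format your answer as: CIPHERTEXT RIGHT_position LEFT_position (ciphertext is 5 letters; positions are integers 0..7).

Answer: CDBEE 1 0

Derivation:
Char 1 ('G'): step: R->5, L=7; G->plug->G->R->F->L->F->refl->G->L'->A->R'->C->plug->C
Char 2 ('H'): step: R->6, L=7; H->plug->H->R->A->L->G->refl->F->L'->F->R'->D->plug->D
Char 3 ('E'): step: R->7, L=7; E->plug->E->R->D->L->B->refl->C->L'->B->R'->B->plug->B
Char 4 ('F'): step: R->0, L->0 (L advanced); F->plug->F->R->G->L->D->refl->H->L'->B->R'->E->plug->E
Char 5 ('D'): step: R->1, L=0; D->plug->D->R->A->L->B->refl->C->L'->F->R'->E->plug->E
Final: ciphertext=CDBEE, RIGHT=1, LEFT=0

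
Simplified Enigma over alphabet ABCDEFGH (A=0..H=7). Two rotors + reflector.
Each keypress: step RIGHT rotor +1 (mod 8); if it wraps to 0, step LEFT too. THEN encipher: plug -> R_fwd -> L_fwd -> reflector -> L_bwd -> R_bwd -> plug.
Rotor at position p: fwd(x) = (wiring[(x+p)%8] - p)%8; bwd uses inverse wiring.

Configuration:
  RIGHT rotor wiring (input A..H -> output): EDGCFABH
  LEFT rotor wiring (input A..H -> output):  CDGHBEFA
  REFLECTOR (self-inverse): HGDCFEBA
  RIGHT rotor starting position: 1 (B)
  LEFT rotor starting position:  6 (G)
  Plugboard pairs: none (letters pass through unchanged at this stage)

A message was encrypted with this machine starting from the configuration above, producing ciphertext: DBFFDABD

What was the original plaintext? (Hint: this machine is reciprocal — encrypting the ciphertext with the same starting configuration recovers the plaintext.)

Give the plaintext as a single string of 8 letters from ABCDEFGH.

Char 1 ('D'): step: R->2, L=6; D->plug->D->R->G->L->D->refl->C->L'->B->R'->H->plug->H
Char 2 ('B'): step: R->3, L=6; B->plug->B->R->C->L->E->refl->F->L'->D->R'->H->plug->H
Char 3 ('F'): step: R->4, L=6; F->plug->F->R->H->L->G->refl->B->L'->F->R'->C->plug->C
Char 4 ('F'): step: R->5, L=6; F->plug->F->R->B->L->C->refl->D->L'->G->R'->E->plug->E
Char 5 ('D'): step: R->6, L=6; D->plug->D->R->F->L->B->refl->G->L'->H->R'->G->plug->G
Char 6 ('A'): step: R->7, L=6; A->plug->A->R->A->L->H->refl->A->L'->E->R'->C->plug->C
Char 7 ('B'): step: R->0, L->7 (L advanced); B->plug->B->R->D->L->H->refl->A->L'->E->R'->A->plug->A
Char 8 ('D'): step: R->1, L=7; D->plug->D->R->E->L->A->refl->H->L'->D->R'->H->plug->H

Answer: HHCEGCAH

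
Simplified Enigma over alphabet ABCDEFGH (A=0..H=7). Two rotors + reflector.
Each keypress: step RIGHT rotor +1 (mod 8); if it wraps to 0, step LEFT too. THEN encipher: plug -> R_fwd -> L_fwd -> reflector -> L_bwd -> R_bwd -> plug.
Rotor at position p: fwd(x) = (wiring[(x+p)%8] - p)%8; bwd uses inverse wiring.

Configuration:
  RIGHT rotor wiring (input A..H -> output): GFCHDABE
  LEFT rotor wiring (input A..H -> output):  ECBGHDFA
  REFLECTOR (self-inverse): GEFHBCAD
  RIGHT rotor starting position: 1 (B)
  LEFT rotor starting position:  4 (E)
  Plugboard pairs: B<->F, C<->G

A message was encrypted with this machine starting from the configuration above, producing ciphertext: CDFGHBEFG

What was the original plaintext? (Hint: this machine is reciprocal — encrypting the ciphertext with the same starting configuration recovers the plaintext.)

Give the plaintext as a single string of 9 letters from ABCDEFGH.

Answer: FHGHAAGBA

Derivation:
Char 1 ('C'): step: R->2, L=4; C->plug->G->R->E->L->A->refl->G->L'->F->R'->B->plug->F
Char 2 ('D'): step: R->3, L=4; D->plug->D->R->G->L->F->refl->C->L'->H->R'->H->plug->H
Char 3 ('F'): step: R->4, L=4; F->plug->B->R->E->L->A->refl->G->L'->F->R'->C->plug->G
Char 4 ('G'): step: R->5, L=4; G->plug->C->R->H->L->C->refl->F->L'->G->R'->H->plug->H
Char 5 ('H'): step: R->6, L=4; H->plug->H->R->C->L->B->refl->E->L'->D->R'->A->plug->A
Char 6 ('B'): step: R->7, L=4; B->plug->F->R->E->L->A->refl->G->L'->F->R'->A->plug->A
Char 7 ('E'): step: R->0, L->5 (L advanced); E->plug->E->R->D->L->H->refl->D->L'->C->R'->C->plug->G
Char 8 ('F'): step: R->1, L=5; F->plug->B->R->B->L->A->refl->G->L'->A->R'->F->plug->B
Char 9 ('G'): step: R->2, L=5; G->plug->C->R->B->L->A->refl->G->L'->A->R'->A->plug->A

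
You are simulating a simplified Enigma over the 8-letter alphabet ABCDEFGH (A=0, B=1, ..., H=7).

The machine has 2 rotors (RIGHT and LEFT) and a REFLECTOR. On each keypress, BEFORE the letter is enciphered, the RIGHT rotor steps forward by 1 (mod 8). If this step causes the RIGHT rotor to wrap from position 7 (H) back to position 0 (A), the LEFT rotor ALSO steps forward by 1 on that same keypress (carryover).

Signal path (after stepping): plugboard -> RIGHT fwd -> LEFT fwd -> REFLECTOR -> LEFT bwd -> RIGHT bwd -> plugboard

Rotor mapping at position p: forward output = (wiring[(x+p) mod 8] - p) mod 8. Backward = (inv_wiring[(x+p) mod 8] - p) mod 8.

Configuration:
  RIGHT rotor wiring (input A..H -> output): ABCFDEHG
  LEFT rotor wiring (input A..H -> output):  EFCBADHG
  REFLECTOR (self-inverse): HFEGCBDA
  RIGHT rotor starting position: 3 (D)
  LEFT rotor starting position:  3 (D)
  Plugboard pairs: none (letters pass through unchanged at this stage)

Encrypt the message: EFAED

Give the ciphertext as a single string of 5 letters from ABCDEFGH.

Char 1 ('E'): step: R->4, L=3; E->plug->E->R->E->L->D->refl->G->L'->A->R'->B->plug->B
Char 2 ('F'): step: R->5, L=3; F->plug->F->R->F->L->B->refl->F->L'->B->R'->C->plug->C
Char 3 ('A'): step: R->6, L=3; A->plug->A->R->B->L->F->refl->B->L'->F->R'->G->plug->G
Char 4 ('E'): step: R->7, L=3; E->plug->E->R->G->L->C->refl->E->L'->D->R'->D->plug->D
Char 5 ('D'): step: R->0, L->4 (L advanced); D->plug->D->R->F->L->B->refl->F->L'->H->R'->G->plug->G

Answer: BCGDG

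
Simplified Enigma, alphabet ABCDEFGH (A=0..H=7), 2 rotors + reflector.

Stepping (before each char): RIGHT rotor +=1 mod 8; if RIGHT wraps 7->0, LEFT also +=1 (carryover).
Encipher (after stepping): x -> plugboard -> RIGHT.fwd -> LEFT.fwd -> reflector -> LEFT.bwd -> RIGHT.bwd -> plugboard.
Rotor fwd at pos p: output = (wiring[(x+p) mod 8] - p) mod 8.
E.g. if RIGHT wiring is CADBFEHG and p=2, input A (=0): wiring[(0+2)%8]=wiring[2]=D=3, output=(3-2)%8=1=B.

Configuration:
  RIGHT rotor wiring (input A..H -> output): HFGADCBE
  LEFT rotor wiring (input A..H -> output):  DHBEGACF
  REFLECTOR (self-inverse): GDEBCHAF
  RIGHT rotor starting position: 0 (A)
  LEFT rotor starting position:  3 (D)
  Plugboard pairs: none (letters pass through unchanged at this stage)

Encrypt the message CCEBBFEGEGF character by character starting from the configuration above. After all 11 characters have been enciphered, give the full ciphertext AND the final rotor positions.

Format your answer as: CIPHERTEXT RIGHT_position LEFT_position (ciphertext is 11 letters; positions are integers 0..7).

Char 1 ('C'): step: R->1, L=3; C->plug->C->R->H->L->G->refl->A->L'->F->R'->B->plug->B
Char 2 ('C'): step: R->2, L=3; C->plug->C->R->B->L->D->refl->B->L'->A->R'->D->plug->D
Char 3 ('E'): step: R->3, L=3; E->plug->E->R->B->L->D->refl->B->L'->A->R'->B->plug->B
Char 4 ('B'): step: R->4, L=3; B->plug->B->R->G->L->E->refl->C->L'->E->R'->H->plug->H
Char 5 ('B'): step: R->5, L=3; B->plug->B->R->E->L->C->refl->E->L'->G->R'->H->plug->H
Char 6 ('F'): step: R->6, L=3; F->plug->F->R->C->L->F->refl->H->L'->D->R'->A->plug->A
Char 7 ('E'): step: R->7, L=3; E->plug->E->R->B->L->D->refl->B->L'->A->R'->B->plug->B
Char 8 ('G'): step: R->0, L->4 (L advanced); G->plug->G->R->B->L->E->refl->C->L'->A->R'->D->plug->D
Char 9 ('E'): step: R->1, L=4; E->plug->E->R->B->L->E->refl->C->L'->A->R'->F->plug->F
Char 10 ('G'): step: R->2, L=4; G->plug->G->R->F->L->D->refl->B->L'->D->R'->H->plug->H
Char 11 ('F'): step: R->3, L=4; F->plug->F->R->E->L->H->refl->F->L'->G->R'->D->plug->D
Final: ciphertext=BDBHHABDFHD, RIGHT=3, LEFT=4

Answer: BDBHHABDFHD 3 4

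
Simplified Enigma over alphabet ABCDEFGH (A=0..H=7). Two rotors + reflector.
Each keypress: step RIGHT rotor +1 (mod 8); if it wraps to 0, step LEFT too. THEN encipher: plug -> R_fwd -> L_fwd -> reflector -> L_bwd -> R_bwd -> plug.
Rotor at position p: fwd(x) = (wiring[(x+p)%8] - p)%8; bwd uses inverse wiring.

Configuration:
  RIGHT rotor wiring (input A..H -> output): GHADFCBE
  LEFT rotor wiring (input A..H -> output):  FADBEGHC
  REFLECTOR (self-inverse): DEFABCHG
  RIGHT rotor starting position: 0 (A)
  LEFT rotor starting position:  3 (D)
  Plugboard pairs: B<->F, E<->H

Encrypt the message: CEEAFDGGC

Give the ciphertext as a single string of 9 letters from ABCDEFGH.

Answer: FADBEADFB

Derivation:
Char 1 ('C'): step: R->1, L=3; C->plug->C->R->C->L->D->refl->A->L'->H->R'->B->plug->F
Char 2 ('E'): step: R->2, L=3; E->plug->H->R->F->L->C->refl->F->L'->G->R'->A->plug->A
Char 3 ('E'): step: R->3, L=3; E->plug->H->R->F->L->C->refl->F->L'->G->R'->D->plug->D
Char 4 ('A'): step: R->4, L=3; A->plug->A->R->B->L->B->refl->E->L'->D->R'->F->plug->B
Char 5 ('F'): step: R->5, L=3; F->plug->B->R->E->L->H->refl->G->L'->A->R'->H->plug->E
Char 6 ('D'): step: R->6, L=3; D->plug->D->R->B->L->B->refl->E->L'->D->R'->A->plug->A
Char 7 ('G'): step: R->7, L=3; G->plug->G->R->D->L->E->refl->B->L'->B->R'->D->plug->D
Char 8 ('G'): step: R->0, L->4 (L advanced); G->plug->G->R->B->L->C->refl->F->L'->H->R'->B->plug->F
Char 9 ('C'): step: R->1, L=4; C->plug->C->R->C->L->D->refl->A->L'->A->R'->F->plug->B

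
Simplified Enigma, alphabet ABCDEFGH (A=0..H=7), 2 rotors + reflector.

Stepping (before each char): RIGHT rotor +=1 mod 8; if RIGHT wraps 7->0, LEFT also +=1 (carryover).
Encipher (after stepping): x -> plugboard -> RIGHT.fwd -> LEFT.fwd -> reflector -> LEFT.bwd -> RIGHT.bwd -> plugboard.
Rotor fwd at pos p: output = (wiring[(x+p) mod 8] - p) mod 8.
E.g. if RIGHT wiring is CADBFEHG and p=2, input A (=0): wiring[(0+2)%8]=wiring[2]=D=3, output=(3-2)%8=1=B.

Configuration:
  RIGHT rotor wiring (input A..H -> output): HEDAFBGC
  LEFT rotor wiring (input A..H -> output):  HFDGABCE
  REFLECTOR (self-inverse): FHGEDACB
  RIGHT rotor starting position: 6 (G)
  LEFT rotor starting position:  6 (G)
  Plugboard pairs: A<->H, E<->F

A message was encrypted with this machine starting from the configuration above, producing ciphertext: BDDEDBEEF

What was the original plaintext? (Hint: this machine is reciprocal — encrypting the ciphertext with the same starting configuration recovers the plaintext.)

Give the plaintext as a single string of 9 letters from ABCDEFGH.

Char 1 ('B'): step: R->7, L=6; B->plug->B->R->A->L->E->refl->D->L'->H->R'->H->plug->A
Char 2 ('D'): step: R->0, L->7 (L advanced); D->plug->D->R->A->L->F->refl->A->L'->B->R'->F->plug->E
Char 3 ('D'): step: R->1, L=7; D->plug->D->R->E->L->H->refl->B->L'->F->R'->F->plug->E
Char 4 ('E'): step: R->2, L=7; E->plug->F->R->A->L->F->refl->A->L'->B->R'->A->plug->H
Char 5 ('D'): step: R->3, L=7; D->plug->D->R->D->L->E->refl->D->L'->H->R'->E->plug->F
Char 6 ('B'): step: R->4, L=7; B->plug->B->R->F->L->B->refl->H->L'->E->R'->H->plug->A
Char 7 ('E'): step: R->5, L=7; E->plug->F->R->G->L->C->refl->G->L'->C->R'->D->plug->D
Char 8 ('E'): step: R->6, L=7; E->plug->F->R->C->L->G->refl->C->L'->G->R'->D->plug->D
Char 9 ('F'): step: R->7, L=7; F->plug->E->R->B->L->A->refl->F->L'->A->R'->B->plug->B

Answer: AEEHFADDB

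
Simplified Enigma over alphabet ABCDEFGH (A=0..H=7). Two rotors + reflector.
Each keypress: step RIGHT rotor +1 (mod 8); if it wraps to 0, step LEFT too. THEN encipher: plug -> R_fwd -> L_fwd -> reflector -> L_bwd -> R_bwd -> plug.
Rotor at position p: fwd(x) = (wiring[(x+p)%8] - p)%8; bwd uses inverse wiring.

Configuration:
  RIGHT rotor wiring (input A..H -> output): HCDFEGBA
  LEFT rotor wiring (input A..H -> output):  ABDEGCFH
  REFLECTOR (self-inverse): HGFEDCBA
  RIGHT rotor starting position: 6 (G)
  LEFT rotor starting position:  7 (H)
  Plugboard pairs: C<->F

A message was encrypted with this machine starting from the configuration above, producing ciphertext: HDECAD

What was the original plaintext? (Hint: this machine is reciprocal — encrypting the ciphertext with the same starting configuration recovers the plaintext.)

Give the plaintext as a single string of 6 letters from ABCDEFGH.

Char 1 ('H'): step: R->7, L=7; H->plug->H->R->C->L->C->refl->F->L'->E->R'->D->plug->D
Char 2 ('D'): step: R->0, L->0 (L advanced); D->plug->D->R->F->L->C->refl->F->L'->G->R'->F->plug->C
Char 3 ('E'): step: R->1, L=0; E->plug->E->R->F->L->C->refl->F->L'->G->R'->H->plug->H
Char 4 ('C'): step: R->2, L=0; C->plug->F->R->G->L->F->refl->C->L'->F->R'->G->plug->G
Char 5 ('A'): step: R->3, L=0; A->plug->A->R->C->L->D->refl->E->L'->D->R'->C->plug->F
Char 6 ('D'): step: R->4, L=0; D->plug->D->R->E->L->G->refl->B->L'->B->R'->H->plug->H

Answer: DCHGFH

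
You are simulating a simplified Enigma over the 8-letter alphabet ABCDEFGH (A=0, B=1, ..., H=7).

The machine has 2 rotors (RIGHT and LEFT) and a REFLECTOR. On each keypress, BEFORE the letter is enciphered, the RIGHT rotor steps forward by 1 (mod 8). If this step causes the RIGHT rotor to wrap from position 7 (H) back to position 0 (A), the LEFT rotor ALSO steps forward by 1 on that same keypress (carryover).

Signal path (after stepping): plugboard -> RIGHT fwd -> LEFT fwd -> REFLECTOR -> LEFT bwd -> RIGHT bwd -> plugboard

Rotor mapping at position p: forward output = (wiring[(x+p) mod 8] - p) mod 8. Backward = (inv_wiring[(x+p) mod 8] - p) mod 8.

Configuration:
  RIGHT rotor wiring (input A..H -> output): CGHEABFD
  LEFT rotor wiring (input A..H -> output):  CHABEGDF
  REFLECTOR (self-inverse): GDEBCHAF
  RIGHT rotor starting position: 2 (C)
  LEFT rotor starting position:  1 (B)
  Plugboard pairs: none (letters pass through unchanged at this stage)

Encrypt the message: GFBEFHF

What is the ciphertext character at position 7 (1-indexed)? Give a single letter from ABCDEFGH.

Char 1 ('G'): step: R->3, L=1; G->plug->G->R->D->L->D->refl->B->L'->H->R'->F->plug->F
Char 2 ('F'): step: R->4, L=1; F->plug->F->R->C->L->A->refl->G->L'->A->R'->H->plug->H
Char 3 ('B'): step: R->5, L=1; B->plug->B->R->A->L->G->refl->A->L'->C->R'->F->plug->F
Char 4 ('E'): step: R->6, L=1; E->plug->E->R->B->L->H->refl->F->L'->E->R'->C->plug->C
Char 5 ('F'): step: R->7, L=1; F->plug->F->R->B->L->H->refl->F->L'->E->R'->A->plug->A
Char 6 ('H'): step: R->0, L->2 (L advanced); H->plug->H->R->D->L->E->refl->C->L'->C->R'->A->plug->A
Char 7 ('F'): step: R->1, L=2; F->plug->F->R->E->L->B->refl->D->L'->F->R'->A->plug->A

A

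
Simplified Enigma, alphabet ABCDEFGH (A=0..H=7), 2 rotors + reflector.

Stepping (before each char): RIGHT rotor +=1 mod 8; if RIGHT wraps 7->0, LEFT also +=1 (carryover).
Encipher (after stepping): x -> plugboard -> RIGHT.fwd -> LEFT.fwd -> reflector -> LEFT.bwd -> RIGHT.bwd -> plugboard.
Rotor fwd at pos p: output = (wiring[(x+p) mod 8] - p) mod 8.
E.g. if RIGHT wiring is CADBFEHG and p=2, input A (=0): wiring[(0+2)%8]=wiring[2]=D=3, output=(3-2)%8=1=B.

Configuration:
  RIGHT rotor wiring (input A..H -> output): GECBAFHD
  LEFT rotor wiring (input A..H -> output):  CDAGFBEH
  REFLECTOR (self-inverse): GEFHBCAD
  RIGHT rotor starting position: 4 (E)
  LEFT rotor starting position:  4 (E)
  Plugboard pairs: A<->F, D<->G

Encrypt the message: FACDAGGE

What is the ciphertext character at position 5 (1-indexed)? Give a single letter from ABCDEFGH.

Char 1 ('F'): step: R->5, L=4; F->plug->A->R->A->L->B->refl->E->L'->G->R'->C->plug->C
Char 2 ('A'): step: R->6, L=4; A->plug->F->R->D->L->D->refl->H->L'->F->R'->B->plug->B
Char 3 ('C'): step: R->7, L=4; C->plug->C->R->F->L->H->refl->D->L'->D->R'->D->plug->G
Char 4 ('D'): step: R->0, L->5 (L advanced); D->plug->G->R->H->L->A->refl->G->L'->E->R'->B->plug->B
Char 5 ('A'): step: R->1, L=5; A->plug->F->R->G->L->B->refl->E->L'->A->R'->C->plug->C

C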